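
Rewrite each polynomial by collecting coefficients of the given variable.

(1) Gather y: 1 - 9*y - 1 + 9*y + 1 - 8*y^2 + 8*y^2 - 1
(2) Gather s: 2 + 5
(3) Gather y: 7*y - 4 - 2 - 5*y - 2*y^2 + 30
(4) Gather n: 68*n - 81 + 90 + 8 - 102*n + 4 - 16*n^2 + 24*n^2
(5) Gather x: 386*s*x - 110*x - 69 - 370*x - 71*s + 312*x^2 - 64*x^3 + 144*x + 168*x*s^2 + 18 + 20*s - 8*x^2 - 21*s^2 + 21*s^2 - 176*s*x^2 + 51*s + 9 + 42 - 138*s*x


(1) = 0
(2) = 7
(3) = -2*y^2 + 2*y + 24
(4) = 8*n^2 - 34*n + 21
(5) = -64*x^3 + x^2*(304 - 176*s) + x*(168*s^2 + 248*s - 336)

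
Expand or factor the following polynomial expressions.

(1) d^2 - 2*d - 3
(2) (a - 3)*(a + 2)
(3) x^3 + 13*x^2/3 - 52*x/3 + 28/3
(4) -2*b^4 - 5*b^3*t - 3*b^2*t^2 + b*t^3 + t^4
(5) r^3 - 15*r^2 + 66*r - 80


(1) = (d - 3)*(d + 1)
(2) = a^2 - a - 6
(3) = (x - 2)*(x - 2/3)*(x + 7)
(4) = (-2*b + t)*(b + t)^3
(5) = (r - 8)*(r - 5)*(r - 2)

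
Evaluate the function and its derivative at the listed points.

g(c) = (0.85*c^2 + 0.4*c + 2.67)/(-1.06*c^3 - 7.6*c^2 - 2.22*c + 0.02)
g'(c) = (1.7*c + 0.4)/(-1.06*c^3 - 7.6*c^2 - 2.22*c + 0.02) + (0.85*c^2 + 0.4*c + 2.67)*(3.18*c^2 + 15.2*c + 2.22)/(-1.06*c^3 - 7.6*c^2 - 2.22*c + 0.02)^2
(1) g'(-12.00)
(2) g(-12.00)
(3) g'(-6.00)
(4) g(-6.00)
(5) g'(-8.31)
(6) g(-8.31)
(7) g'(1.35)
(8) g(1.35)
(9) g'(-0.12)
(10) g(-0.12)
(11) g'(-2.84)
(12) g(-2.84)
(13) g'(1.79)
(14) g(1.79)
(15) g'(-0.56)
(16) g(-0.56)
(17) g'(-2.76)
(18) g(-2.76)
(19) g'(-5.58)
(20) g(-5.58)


(1) = 0.03
(2) = 0.16
(3) = 1.12
(4) = -0.99
(5) = 0.40
(6) = 0.57
(7) = 0.22
(8) = -0.24
(9) = 37.50
(10) = 14.73
(11) = 0.01
(12) = -0.27
(13) = 0.10
(14) = -0.18
(15) = -15.87
(16) = -2.90
(17) = 0.00
(18) = -0.27
(19) = 0.50
(20) = -0.67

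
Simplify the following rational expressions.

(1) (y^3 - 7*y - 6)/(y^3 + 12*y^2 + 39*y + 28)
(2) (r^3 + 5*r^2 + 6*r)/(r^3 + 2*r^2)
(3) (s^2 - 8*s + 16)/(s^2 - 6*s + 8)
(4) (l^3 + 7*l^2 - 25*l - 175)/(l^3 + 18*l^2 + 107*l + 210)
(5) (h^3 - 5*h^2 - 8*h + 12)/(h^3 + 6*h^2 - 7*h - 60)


(1) = (y^2 - y - 6)/(y^2 + 11*y + 28)
(2) = (r + 3)/r
(3) = (s - 4)/(s - 2)
(4) = (l - 5)/(l + 6)
(5) = (h^3 - 5*h^2 - 8*h + 12)/(h^3 + 6*h^2 - 7*h - 60)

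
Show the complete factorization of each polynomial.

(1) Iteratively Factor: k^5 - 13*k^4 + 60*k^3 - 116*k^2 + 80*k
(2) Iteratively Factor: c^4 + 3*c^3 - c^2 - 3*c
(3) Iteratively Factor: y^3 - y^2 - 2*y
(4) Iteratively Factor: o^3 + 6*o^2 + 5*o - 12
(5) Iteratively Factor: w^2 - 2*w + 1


(1) = (k - 5)*(k^4 - 8*k^3 + 20*k^2 - 16*k) = (k - 5)*(k - 2)*(k^3 - 6*k^2 + 8*k) = (k - 5)*(k - 4)*(k - 2)*(k^2 - 2*k) = k*(k - 5)*(k - 4)*(k - 2)*(k - 2)
(2) = (c)*(c^3 + 3*c^2 - c - 3) = c*(c + 3)*(c^2 - 1) = c*(c + 1)*(c + 3)*(c - 1)
(3) = (y + 1)*(y^2 - 2*y) = (y - 2)*(y + 1)*(y)
(4) = (o + 3)*(o^2 + 3*o - 4) = (o - 1)*(o + 3)*(o + 4)
(5) = (w - 1)*(w - 1)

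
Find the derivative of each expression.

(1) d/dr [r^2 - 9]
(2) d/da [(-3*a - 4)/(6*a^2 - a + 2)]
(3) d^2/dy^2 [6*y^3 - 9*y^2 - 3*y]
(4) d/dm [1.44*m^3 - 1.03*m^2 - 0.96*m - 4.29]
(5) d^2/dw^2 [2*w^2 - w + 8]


(1) = 2*r
(2) = (-18*a^2 + 3*a + (3*a + 4)*(12*a - 1) - 6)/(6*a^2 - a + 2)^2
(3) = 36*y - 18
(4) = 4.32*m^2 - 2.06*m - 0.96
(5) = 4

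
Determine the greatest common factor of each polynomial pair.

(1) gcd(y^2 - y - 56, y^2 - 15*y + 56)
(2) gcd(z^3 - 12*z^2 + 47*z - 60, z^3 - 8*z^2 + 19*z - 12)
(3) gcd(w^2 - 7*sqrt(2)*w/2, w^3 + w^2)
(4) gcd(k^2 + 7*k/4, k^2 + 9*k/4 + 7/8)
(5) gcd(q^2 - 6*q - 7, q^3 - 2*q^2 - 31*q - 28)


(1) = gcd((y - 8)*(y + 7), (y - 8)*(y - 7)) = y - 8
(2) = gcd((z - 5)*(z - 4)*(z - 3), (z - 4)*(z - 3)*(z - 1)) = z^2 - 7*z + 12
(3) = gcd(w*(w - 7*sqrt(2)/2), w^2*(w + 1)) = w
(4) = k + 7/4
(5) = gcd((q - 7)*(q + 1), (q - 7)*(q + 1)*(q + 4)) = q^2 - 6*q - 7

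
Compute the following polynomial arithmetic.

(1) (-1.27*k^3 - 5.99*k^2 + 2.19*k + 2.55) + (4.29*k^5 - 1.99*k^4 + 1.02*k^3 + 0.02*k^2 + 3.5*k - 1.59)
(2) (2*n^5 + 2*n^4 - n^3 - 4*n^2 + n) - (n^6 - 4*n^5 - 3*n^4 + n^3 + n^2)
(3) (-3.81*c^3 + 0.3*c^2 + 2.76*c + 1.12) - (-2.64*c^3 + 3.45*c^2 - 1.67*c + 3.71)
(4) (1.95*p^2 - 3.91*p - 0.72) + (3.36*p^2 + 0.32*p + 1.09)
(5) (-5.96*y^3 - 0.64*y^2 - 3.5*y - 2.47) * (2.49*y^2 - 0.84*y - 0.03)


(1) = 4.29*k^5 - 1.99*k^4 - 0.25*k^3 - 5.97*k^2 + 5.69*k + 0.96
(2) = -n^6 + 6*n^5 + 5*n^4 - 2*n^3 - 5*n^2 + n
(3) = -1.17*c^3 - 3.15*c^2 + 4.43*c - 2.59
(4) = 5.31*p^2 - 3.59*p + 0.37
(5) = -14.8404*y^5 + 3.4128*y^4 - 7.9986*y^3 - 3.1911*y^2 + 2.1798*y + 0.0741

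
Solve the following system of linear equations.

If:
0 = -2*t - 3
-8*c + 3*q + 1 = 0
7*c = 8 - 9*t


Then:
c = 43/14
q = 55/7
t = -3/2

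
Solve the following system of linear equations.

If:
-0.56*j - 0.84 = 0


Then:
j = -1.50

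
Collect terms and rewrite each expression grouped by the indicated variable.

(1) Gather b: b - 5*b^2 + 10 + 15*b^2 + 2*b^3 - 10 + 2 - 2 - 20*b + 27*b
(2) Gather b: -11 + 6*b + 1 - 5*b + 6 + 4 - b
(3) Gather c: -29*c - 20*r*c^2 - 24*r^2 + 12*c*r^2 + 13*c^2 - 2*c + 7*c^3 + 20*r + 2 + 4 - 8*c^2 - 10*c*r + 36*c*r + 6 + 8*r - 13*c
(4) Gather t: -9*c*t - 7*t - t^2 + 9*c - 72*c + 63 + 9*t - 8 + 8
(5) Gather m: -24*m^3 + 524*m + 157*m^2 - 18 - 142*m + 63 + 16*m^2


(1) = 2*b^3 + 10*b^2 + 8*b
(2) = 0
(3) = 7*c^3 + c^2*(5 - 20*r) + c*(12*r^2 + 26*r - 44) - 24*r^2 + 28*r + 12
(4) = -63*c - t^2 + t*(2 - 9*c) + 63
(5) = -24*m^3 + 173*m^2 + 382*m + 45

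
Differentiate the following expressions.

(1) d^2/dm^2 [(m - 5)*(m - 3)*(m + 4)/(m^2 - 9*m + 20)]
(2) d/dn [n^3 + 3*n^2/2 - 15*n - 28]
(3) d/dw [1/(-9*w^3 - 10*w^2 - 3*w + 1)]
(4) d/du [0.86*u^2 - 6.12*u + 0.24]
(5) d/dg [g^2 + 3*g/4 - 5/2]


(1) = 16/(m^3 - 12*m^2 + 48*m - 64)
(2) = 3*n^2 + 3*n - 15
(3) = (27*w^2 + 20*w + 3)/(9*w^3 + 10*w^2 + 3*w - 1)^2
(4) = 1.72*u - 6.12
(5) = 2*g + 3/4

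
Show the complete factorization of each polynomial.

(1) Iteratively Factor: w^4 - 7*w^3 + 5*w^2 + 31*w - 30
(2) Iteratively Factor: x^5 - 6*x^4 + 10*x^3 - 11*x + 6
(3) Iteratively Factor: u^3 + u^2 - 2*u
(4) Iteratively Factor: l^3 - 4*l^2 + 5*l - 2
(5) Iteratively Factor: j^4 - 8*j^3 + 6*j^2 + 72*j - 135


(1) = (w - 5)*(w^3 - 2*w^2 - 5*w + 6) = (w - 5)*(w + 2)*(w^2 - 4*w + 3) = (w - 5)*(w - 1)*(w + 2)*(w - 3)
(2) = (x - 1)*(x^4 - 5*x^3 + 5*x^2 + 5*x - 6) = (x - 3)*(x - 1)*(x^3 - 2*x^2 - x + 2) = (x - 3)*(x - 2)*(x - 1)*(x^2 - 1) = (x - 3)*(x - 2)*(x - 1)^2*(x + 1)
(3) = (u + 2)*(u^2 - u) = u*(u + 2)*(u - 1)
(4) = (l - 1)*(l^2 - 3*l + 2) = (l - 2)*(l - 1)*(l - 1)
(5) = (j + 3)*(j^3 - 11*j^2 + 39*j - 45) = (j - 3)*(j + 3)*(j^2 - 8*j + 15) = (j - 3)^2*(j + 3)*(j - 5)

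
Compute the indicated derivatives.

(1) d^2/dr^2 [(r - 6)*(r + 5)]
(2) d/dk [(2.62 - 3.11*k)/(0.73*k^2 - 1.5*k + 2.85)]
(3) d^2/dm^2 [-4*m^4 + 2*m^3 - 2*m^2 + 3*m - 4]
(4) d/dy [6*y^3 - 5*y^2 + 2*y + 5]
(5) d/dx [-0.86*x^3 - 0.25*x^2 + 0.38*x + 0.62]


(1) = 2
(2) = (2.2703*k^2 - 3.8252*k - 4.9335)/(0.5329*k^4 - 2.19*k^3 + 6.411*k^2 - 8.55*k + 8.1225)
(3) = -48*m^2 + 12*m - 4
(4) = 18*y^2 - 10*y + 2
(5) = -2.58*x^2 - 0.5*x + 0.38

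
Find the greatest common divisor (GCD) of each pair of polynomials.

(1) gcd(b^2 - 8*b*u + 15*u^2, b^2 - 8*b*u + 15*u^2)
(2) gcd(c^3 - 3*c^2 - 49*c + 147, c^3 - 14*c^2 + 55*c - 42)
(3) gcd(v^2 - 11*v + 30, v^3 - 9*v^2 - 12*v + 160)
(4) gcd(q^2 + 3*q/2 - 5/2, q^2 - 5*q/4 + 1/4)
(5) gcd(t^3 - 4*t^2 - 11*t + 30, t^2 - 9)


(1) = gcd((b - 5*u)*(b - 3*u), (b - 5*u)*(b - 3*u)) = b^2 - 8*b*u + 15*u^2
(2) = c - 7
(3) = v - 5
(4) = gcd((q - 1)*(q + 5/2), (q - 1)*(q - 1/4)) = q - 1
(5) = gcd((t - 5)*(t - 2)*(t + 3), (t - 3)*(t + 3)) = t + 3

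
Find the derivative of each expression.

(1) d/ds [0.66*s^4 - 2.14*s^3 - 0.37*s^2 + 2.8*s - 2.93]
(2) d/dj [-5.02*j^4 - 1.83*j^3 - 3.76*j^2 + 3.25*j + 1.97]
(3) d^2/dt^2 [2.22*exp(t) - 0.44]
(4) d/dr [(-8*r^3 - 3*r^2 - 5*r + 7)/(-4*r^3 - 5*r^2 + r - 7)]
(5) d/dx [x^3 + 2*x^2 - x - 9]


(1) = 2.64*s^3 - 6.42*s^2 - 0.74*s + 2.8
(2) = -20.08*j^3 - 5.49*j^2 - 7.52*j + 3.25
(3) = 2.22*exp(t)
(4) = 28*(r^4 - 2*r^3 + 8*r^2 + 4*r + 1)/(16*r^6 + 40*r^5 + 17*r^4 + 46*r^3 + 71*r^2 - 14*r + 49)
(5) = 3*x^2 + 4*x - 1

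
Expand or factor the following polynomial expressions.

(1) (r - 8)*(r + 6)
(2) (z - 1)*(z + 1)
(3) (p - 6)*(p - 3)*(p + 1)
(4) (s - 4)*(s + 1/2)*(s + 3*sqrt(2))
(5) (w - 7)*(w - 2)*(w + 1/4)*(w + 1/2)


(1) = r^2 - 2*r - 48
(2) = z^2 - 1
(3) = p^3 - 8*p^2 + 9*p + 18
(4) = s^3 - 7*s^2/2 + 3*sqrt(2)*s^2 - 21*sqrt(2)*s/2 - 2*s - 6*sqrt(2)
(5) = w^4 - 33*w^3/4 + 59*w^2/8 + 75*w/8 + 7/4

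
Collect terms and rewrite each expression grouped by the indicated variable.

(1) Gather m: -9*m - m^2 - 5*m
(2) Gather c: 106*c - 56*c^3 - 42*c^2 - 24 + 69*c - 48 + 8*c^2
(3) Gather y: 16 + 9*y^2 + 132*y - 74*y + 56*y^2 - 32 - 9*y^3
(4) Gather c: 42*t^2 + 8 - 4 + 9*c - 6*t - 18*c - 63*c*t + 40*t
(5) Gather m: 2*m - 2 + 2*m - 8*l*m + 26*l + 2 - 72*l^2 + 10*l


(1) = -m^2 - 14*m
(2) = -56*c^3 - 34*c^2 + 175*c - 72
(3) = -9*y^3 + 65*y^2 + 58*y - 16
(4) = c*(-63*t - 9) + 42*t^2 + 34*t + 4
(5) = -72*l^2 + 36*l + m*(4 - 8*l)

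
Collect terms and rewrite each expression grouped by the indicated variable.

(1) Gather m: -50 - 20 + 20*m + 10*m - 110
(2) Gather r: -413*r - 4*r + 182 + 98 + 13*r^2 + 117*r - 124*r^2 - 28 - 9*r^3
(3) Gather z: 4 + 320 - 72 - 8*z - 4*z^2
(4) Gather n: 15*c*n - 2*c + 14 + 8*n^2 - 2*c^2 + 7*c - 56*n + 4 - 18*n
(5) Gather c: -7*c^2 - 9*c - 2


(1) = 30*m - 180
(2) = -9*r^3 - 111*r^2 - 300*r + 252
(3) = -4*z^2 - 8*z + 252
(4) = -2*c^2 + 5*c + 8*n^2 + n*(15*c - 74) + 18
(5) = -7*c^2 - 9*c - 2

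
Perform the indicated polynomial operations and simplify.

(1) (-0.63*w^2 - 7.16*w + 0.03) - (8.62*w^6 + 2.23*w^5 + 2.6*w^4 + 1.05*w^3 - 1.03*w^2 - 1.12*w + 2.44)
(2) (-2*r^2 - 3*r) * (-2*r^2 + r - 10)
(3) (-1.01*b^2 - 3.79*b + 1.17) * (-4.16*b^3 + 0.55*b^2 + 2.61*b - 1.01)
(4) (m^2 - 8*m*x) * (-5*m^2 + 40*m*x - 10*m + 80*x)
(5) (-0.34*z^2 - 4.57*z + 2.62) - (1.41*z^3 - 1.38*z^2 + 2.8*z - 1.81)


(1) = -8.62*w^6 - 2.23*w^5 - 2.6*w^4 - 1.05*w^3 + 0.4*w^2 - 6.04*w - 2.41
(2) = 4*r^4 + 4*r^3 + 17*r^2 + 30*r
(3) = 4.2016*b^5 + 15.2109*b^4 - 9.5878*b^3 - 8.2283*b^2 + 6.8816*b - 1.1817
(4) = -5*m^4 + 80*m^3*x - 10*m^3 - 320*m^2*x^2 + 160*m^2*x - 640*m*x^2
(5) = -1.41*z^3 + 1.04*z^2 - 7.37*z + 4.43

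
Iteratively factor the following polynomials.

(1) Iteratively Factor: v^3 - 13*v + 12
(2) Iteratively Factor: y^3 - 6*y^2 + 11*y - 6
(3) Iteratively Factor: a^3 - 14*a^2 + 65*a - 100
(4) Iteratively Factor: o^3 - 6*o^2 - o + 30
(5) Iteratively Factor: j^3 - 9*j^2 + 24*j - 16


(1) = (v + 4)*(v^2 - 4*v + 3) = (v - 1)*(v + 4)*(v - 3)
(2) = (y - 3)*(y^2 - 3*y + 2) = (y - 3)*(y - 1)*(y - 2)
(3) = (a - 4)*(a^2 - 10*a + 25) = (a - 5)*(a - 4)*(a - 5)
(4) = (o - 3)*(o^2 - 3*o - 10) = (o - 3)*(o + 2)*(o - 5)
(5) = (j - 4)*(j^2 - 5*j + 4) = (j - 4)^2*(j - 1)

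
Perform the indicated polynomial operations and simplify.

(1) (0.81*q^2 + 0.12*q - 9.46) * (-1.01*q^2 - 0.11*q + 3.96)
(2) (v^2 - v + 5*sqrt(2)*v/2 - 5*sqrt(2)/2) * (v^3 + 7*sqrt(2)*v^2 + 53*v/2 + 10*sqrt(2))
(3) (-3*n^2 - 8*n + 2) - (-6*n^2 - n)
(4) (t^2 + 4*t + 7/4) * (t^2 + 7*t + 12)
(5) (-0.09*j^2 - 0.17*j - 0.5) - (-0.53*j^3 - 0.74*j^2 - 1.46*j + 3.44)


(1) = -0.8181*q^4 - 0.2103*q^3 + 12.749*q^2 + 1.5158*q - 37.4616
(2) = v^5 - v^4 + 19*sqrt(2)*v^4/2 - 19*sqrt(2)*v^3/2 + 123*v^3/2 - 123*v^2/2 + 305*sqrt(2)*v^2/4 - 305*sqrt(2)*v/4 + 50*v - 50
(3) = 3*n^2 - 7*n + 2
(4) = t^4 + 11*t^3 + 167*t^2/4 + 241*t/4 + 21
(5) = 0.53*j^3 + 0.65*j^2 + 1.29*j - 3.94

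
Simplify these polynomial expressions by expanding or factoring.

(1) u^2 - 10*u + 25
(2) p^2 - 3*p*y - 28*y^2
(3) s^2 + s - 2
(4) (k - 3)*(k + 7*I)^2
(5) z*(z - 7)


(1) = (u - 5)^2
(2) = (p - 7*y)*(p + 4*y)
(3) = (s - 1)*(s + 2)
(4) = k^3 - 3*k^2 + 14*I*k^2 - 49*k - 42*I*k + 147
(5) = z^2 - 7*z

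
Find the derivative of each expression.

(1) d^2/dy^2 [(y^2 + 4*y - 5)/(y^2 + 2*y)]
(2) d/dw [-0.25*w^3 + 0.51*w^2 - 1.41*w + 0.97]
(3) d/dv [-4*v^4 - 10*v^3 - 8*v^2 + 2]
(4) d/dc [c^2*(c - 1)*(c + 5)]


(1) = 2*(2*y^3 - 15*y^2 - 30*y - 20)/(y^3*(y^3 + 6*y^2 + 12*y + 8))
(2) = -0.75*w^2 + 1.02*w - 1.41
(3) = 2*v*(-8*v^2 - 15*v - 8)
(4) = 2*c*(2*c^2 + 6*c - 5)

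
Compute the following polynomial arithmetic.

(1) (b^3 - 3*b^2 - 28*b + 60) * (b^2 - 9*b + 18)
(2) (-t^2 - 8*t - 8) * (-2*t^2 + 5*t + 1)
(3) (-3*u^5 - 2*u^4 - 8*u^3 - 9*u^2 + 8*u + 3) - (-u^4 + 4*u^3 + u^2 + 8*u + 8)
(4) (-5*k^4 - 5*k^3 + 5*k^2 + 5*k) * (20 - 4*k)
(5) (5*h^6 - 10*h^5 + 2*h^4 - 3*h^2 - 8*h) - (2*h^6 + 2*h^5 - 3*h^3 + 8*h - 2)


(1) = b^5 - 12*b^4 + 17*b^3 + 258*b^2 - 1044*b + 1080
(2) = 2*t^4 + 11*t^3 - 25*t^2 - 48*t - 8
(3) = -3*u^5 - u^4 - 12*u^3 - 10*u^2 - 5
(4) = 20*k^5 - 80*k^4 - 120*k^3 + 80*k^2 + 100*k
(5) = 3*h^6 - 12*h^5 + 2*h^4 + 3*h^3 - 3*h^2 - 16*h + 2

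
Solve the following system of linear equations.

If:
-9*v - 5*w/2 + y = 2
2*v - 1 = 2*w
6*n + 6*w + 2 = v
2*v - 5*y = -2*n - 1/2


Then:
n = 41/196
v = -5/98
w = -27/49
y = 8/49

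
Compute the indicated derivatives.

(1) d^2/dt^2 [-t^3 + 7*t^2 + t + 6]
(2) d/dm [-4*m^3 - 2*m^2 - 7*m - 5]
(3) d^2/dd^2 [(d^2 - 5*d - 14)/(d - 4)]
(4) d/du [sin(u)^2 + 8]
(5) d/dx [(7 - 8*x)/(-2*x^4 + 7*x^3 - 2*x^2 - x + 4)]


(1) = 14 - 6*t
(2) = -12*m^2 - 4*m - 7
(3) = -36/(d^3 - 12*d^2 + 48*d - 64)
(4) = sin(2*u)
(5) = (16*x^4 - 56*x^3 + 16*x^2 + 8*x - (8*x - 7)*(8*x^3 - 21*x^2 + 4*x + 1) - 32)/(2*x^4 - 7*x^3 + 2*x^2 + x - 4)^2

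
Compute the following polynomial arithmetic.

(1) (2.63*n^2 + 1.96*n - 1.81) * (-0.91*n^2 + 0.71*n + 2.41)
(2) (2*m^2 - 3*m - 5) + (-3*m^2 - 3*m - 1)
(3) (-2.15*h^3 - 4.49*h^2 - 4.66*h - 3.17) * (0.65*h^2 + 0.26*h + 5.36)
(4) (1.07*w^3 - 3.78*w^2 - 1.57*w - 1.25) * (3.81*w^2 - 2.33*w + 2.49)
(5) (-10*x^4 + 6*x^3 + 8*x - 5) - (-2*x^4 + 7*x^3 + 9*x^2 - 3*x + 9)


(1) = -2.3933*n^4 + 0.0837*n^3 + 9.377*n^2 + 3.4385*n - 4.3621
(2) = -m^2 - 6*m - 6
(3) = -1.3975*h^5 - 3.4775*h^4 - 15.7204*h^3 - 27.3385*h^2 - 25.8018*h - 16.9912
(4) = 4.0767*w^5 - 16.8949*w^4 + 5.49*w^3 - 10.5166*w^2 - 0.9968*w - 3.1125
(5) = -8*x^4 - x^3 - 9*x^2 + 11*x - 14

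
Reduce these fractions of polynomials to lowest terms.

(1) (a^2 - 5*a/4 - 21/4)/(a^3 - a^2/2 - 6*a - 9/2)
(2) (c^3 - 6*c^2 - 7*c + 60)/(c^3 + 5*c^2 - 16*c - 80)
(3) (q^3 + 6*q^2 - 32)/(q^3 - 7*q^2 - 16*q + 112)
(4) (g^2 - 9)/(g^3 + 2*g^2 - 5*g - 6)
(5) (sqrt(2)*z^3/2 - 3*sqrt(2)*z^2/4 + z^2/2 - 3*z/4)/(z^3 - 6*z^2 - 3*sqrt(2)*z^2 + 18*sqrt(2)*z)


(1) = (4*a + 7)/(4*a^2 + 10*a + 6)
(2) = (c^2 - 2*c - 15)/(c^2 + 9*c + 20)
(3) = (q^2 + 2*q - 8)/(q^2 - 11*q + 28)
(4) = (g - 3)/(g^2 - g - 2)
(5) = (2*sqrt(2)*z^2 + z*(2 - 3*sqrt(2)) - 3)/(4*z^2 + z*(-24 - 12*sqrt(2)) + 72*sqrt(2))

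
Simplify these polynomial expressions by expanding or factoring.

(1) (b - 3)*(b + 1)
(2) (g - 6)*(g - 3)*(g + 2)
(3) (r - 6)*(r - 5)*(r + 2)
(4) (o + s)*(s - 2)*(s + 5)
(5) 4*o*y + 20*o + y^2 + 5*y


(1) = b^2 - 2*b - 3
(2) = g^3 - 7*g^2 + 36
(3) = r^3 - 9*r^2 + 8*r + 60
(4) = o*s^2 + 3*o*s - 10*o + s^3 + 3*s^2 - 10*s
(5) = (4*o + y)*(y + 5)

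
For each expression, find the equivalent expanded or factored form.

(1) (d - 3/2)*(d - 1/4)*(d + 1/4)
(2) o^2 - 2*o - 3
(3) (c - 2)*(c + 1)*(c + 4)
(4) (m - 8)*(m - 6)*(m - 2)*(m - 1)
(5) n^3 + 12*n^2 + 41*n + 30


(1) = d^3 - 3*d^2/2 - d/16 + 3/32
(2) = (o - 3)*(o + 1)
(3) = c^3 + 3*c^2 - 6*c - 8
(4) = m^4 - 17*m^3 + 92*m^2 - 172*m + 96
(5) = (n + 1)*(n + 5)*(n + 6)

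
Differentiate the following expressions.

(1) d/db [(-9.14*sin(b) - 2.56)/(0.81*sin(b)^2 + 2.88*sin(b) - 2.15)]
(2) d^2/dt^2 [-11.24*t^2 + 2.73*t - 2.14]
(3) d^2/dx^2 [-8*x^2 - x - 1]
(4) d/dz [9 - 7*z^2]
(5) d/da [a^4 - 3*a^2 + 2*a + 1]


(1) = (7.4034*sin(b)^2 + 4.1472*sin(b) + 27.0238)*cos(b)/(0.6561*sin(b)^4 + 4.6656*sin(b)^3 + 4.8114*sin(b)^2 - 12.384*sin(b) + 4.6225)
(2) = -22.4800000000000
(3) = -16
(4) = -14*z
(5) = 4*a^3 - 6*a + 2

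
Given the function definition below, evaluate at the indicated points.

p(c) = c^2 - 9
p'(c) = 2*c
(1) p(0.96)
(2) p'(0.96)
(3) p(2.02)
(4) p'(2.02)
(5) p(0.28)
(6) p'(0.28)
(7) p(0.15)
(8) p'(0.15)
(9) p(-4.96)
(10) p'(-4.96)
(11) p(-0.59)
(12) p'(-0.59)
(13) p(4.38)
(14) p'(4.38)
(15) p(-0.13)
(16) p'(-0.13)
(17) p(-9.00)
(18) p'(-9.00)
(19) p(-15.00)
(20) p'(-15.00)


(1) = -8.08
(2) = 1.92
(3) = -4.92
(4) = 4.04
(5) = -8.92
(6) = 0.56
(7) = -8.98
(8) = 0.30
(9) = 15.60
(10) = -9.92
(11) = -8.65
(12) = -1.18
(13) = 10.18
(14) = 8.76
(15) = -8.98
(16) = -0.26
(17) = 72.00
(18) = -18.00
(19) = 216.00
(20) = -30.00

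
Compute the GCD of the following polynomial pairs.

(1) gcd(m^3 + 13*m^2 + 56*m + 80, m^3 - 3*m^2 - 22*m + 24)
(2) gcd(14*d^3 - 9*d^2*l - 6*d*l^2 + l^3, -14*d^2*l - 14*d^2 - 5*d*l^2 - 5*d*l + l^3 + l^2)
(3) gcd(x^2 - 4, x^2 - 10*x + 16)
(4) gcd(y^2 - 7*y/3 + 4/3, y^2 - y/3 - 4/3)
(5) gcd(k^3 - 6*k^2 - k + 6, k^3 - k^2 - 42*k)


(1) = m + 4
(2) = 14*d^2 + 5*d*l - l^2
(3) = x - 2
(4) = gcd((y - 4/3)*(y - 1), (y - 4/3)*(y + 1)) = y - 4/3
(5) = 1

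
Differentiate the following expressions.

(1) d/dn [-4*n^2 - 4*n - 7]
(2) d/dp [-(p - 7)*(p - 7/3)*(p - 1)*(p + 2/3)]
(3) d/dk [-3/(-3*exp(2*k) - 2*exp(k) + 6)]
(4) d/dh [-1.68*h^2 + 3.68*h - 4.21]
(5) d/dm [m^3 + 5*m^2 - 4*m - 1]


(1) = -8*n - 4
(2) = -4*p^3 + 29*p^2 - 338*p/9 - 7/9
(3) = (-18*exp(k) - 6)*exp(k)/(3*exp(2*k) + 2*exp(k) - 6)^2
(4) = 3.68 - 3.36*h
(5) = 3*m^2 + 10*m - 4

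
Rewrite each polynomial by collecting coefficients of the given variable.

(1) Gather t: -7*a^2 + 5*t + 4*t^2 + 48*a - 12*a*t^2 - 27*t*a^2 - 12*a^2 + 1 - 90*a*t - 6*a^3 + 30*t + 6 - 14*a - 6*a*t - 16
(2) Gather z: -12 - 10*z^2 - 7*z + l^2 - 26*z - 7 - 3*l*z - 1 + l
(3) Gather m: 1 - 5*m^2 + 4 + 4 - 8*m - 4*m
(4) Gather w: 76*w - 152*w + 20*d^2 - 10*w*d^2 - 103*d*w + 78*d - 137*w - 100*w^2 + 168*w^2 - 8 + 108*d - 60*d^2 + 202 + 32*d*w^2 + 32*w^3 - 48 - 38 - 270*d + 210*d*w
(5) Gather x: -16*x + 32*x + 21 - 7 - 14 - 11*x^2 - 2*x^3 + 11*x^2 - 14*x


(1) = -6*a^3 - 19*a^2 + 34*a + t^2*(4 - 12*a) + t*(-27*a^2 - 96*a + 35) - 9
(2) = l^2 + l - 10*z^2 + z*(-3*l - 33) - 20
(3) = -5*m^2 - 12*m + 9
(4) = -40*d^2 - 84*d + 32*w^3 + w^2*(32*d + 68) + w*(-10*d^2 + 107*d - 213) + 108
(5) = -2*x^3 + 2*x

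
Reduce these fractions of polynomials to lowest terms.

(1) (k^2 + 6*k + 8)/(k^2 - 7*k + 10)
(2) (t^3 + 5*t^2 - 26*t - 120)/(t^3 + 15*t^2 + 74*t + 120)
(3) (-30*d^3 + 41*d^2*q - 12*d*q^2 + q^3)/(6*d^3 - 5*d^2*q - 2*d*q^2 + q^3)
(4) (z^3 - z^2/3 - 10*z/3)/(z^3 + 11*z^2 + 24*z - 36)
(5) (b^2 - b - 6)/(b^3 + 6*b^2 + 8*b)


(1) = (k^2 + 6*k + 8)/(k^2 - 7*k + 10)
(2) = (t - 5)/(t + 5)
(3) = (30*d^2 - 11*d*q + q^2)/(-6*d^2 - d*q + q^2)
(4) = (3*z^3 - z^2 - 10*z)/(3*z^3 + 33*z^2 + 72*z - 108)
(5) = (b - 3)/(b^2 + 4*b)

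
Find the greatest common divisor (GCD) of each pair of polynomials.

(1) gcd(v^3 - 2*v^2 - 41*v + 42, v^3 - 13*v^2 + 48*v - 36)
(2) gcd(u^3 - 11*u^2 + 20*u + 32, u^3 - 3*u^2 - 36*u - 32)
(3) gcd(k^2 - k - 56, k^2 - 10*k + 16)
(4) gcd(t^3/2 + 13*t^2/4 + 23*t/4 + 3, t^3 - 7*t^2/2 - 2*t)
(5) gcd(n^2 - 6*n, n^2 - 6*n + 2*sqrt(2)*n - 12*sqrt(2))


(1) = v - 1
(2) = gcd((u - 8)*(u - 4)*(u + 1), (u - 8)*(u + 1)*(u + 4)) = u^2 - 7*u - 8
(3) = gcd((k - 8)*(k + 7), (k - 8)*(k - 2)) = k - 8
(4) = gcd((t/2 + 1/2)*(t + 3/2)*(t + 4), t*(t - 4)*(t + 1/2)) = 1
(5) = gcd(n*(n - 6), (n - 6)*(n + 2*sqrt(2))) = n - 6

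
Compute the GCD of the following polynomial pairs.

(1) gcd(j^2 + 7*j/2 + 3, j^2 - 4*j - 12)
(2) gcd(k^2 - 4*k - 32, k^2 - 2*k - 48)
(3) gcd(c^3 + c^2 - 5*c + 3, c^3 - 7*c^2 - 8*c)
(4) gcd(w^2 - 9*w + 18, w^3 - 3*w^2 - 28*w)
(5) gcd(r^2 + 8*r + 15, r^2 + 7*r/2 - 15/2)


(1) = gcd((j + 3/2)*(j + 2), (j - 6)*(j + 2)) = j + 2
(2) = gcd((k - 8)*(k + 4), (k - 8)*(k + 6)) = k - 8
(3) = gcd((c - 1)^2*(c + 3), c*(c - 8)*(c + 1)) = 1
(4) = gcd((w - 6)*(w - 3), w*(w - 7)*(w + 4)) = 1
(5) = gcd((r + 3)*(r + 5), (r - 3/2)*(r + 5)) = r + 5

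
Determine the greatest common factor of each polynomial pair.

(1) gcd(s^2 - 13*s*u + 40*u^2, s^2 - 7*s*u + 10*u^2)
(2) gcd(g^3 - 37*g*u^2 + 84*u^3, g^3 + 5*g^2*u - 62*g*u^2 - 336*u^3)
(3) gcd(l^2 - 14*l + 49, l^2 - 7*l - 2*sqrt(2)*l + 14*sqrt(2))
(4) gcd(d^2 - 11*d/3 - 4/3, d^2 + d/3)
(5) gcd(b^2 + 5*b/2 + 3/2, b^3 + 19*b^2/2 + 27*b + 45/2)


(1) = s - 5*u
(2) = g + 7*u
(3) = gcd((l - 7)^2, (l - 7)*(l - 2*sqrt(2))) = l - 7
(4) = gcd((d - 4)*(d + 1/3), d*(d + 1/3)) = d + 1/3
(5) = gcd((b + 1)*(b + 3/2), (b + 3/2)*(b + 3)*(b + 5)) = b + 3/2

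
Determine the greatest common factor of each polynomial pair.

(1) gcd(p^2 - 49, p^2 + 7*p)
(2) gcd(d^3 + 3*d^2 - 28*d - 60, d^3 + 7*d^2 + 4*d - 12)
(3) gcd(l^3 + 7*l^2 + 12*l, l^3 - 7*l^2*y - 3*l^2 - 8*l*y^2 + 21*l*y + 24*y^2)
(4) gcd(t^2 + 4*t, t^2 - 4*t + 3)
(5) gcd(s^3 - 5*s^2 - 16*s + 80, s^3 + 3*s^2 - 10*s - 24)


(1) = gcd((p - 7)*(p + 7), p*(p + 7)) = p + 7
(2) = d^2 + 8*d + 12
(3) = gcd(l*(l + 3)*(l + 4), (l - 3)*(l - 8*y)*(l + y)) = 1
(4) = 1
(5) = s + 4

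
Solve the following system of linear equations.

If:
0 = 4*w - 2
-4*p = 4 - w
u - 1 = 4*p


Then:
p = -7/8
u = -5/2
w = 1/2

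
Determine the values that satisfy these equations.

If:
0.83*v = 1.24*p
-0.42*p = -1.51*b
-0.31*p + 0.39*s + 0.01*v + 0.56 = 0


Then:
b = 0.186178167058321*v
p = 0.669354838709677*v
s = 0.506410256410256*v - 1.43589743589744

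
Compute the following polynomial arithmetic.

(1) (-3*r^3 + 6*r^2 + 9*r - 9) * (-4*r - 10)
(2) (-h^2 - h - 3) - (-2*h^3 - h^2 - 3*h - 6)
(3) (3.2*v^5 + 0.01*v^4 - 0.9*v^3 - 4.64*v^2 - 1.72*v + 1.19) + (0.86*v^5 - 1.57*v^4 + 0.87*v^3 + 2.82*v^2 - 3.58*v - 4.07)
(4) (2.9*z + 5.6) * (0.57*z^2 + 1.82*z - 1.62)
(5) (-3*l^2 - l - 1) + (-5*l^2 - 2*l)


(1) = 12*r^4 + 6*r^3 - 96*r^2 - 54*r + 90
(2) = 2*h^3 + 2*h + 3
(3) = 4.06*v^5 - 1.56*v^4 - 0.03*v^3 - 1.82*v^2 - 5.3*v - 2.88
(4) = 1.653*z^3 + 8.47*z^2 + 5.494*z - 9.072
(5) = -8*l^2 - 3*l - 1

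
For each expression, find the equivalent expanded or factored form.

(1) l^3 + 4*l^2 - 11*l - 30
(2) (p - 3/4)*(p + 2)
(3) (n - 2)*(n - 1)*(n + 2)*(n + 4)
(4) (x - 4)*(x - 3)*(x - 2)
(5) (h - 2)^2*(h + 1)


(1) = (l - 3)*(l + 2)*(l + 5)
(2) = p^2 + 5*p/4 - 3/2
(3) = n^4 + 3*n^3 - 8*n^2 - 12*n + 16
(4) = x^3 - 9*x^2 + 26*x - 24
(5) = h^3 - 3*h^2 + 4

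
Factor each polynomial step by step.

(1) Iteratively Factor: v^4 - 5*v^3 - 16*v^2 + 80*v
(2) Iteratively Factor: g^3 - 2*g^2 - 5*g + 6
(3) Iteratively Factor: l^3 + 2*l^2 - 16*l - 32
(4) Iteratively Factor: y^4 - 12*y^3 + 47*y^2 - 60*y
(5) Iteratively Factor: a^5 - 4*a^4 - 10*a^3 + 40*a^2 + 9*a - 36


(1) = (v - 4)*(v^3 - v^2 - 20*v) = (v - 4)*(v + 4)*(v^2 - 5*v) = (v - 5)*(v - 4)*(v + 4)*(v)
(2) = (g - 3)*(g^2 + g - 2) = (g - 3)*(g - 1)*(g + 2)
(3) = (l + 4)*(l^2 - 2*l - 8) = (l - 4)*(l + 4)*(l + 2)
(4) = (y - 4)*(y^3 - 8*y^2 + 15*y) = (y - 5)*(y - 4)*(y^2 - 3*y) = y*(y - 5)*(y - 4)*(y - 3)
(5) = (a - 3)*(a^4 - a^3 - 13*a^2 + a + 12) = (a - 4)*(a - 3)*(a^3 + 3*a^2 - a - 3) = (a - 4)*(a - 3)*(a - 1)*(a^2 + 4*a + 3) = (a - 4)*(a - 3)*(a - 1)*(a + 1)*(a + 3)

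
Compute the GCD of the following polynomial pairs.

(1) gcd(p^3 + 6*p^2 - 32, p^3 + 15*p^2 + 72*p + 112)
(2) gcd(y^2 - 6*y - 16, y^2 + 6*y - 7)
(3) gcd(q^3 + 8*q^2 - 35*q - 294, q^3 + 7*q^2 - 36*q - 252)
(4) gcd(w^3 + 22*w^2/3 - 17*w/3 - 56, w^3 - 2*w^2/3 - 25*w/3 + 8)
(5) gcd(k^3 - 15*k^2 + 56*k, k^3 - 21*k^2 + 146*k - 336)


(1) = gcd((p - 2)*(p + 4)^2, (p + 4)^2*(p + 7)) = p^2 + 8*p + 16
(2) = 1
(3) = gcd((q - 6)*(q + 7)^2, (q - 6)*(q + 6)*(q + 7)) = q^2 + q - 42
(4) = gcd((w - 8/3)*(w + 3)*(w + 7), (w - 8/3)*(w - 1)*(w + 3)) = w^2 + w/3 - 8
(5) = k^2 - 15*k + 56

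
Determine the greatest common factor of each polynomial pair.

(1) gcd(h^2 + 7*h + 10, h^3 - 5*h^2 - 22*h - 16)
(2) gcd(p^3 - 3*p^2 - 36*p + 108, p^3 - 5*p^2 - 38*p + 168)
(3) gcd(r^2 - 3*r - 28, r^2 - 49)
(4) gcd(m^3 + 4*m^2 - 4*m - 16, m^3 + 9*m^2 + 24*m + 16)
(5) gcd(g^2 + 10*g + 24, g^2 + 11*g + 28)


(1) = gcd((h + 2)*(h + 5), (h - 8)*(h + 1)*(h + 2)) = h + 2
(2) = gcd((p - 6)*(p - 3)*(p + 6), (p - 7)*(p - 4)*(p + 6)) = p + 6
(3) = r - 7
(4) = gcd((m - 2)*(m + 2)*(m + 4), (m + 1)*(m + 4)^2) = m + 4
(5) = gcd((g + 4)*(g + 6), (g + 4)*(g + 7)) = g + 4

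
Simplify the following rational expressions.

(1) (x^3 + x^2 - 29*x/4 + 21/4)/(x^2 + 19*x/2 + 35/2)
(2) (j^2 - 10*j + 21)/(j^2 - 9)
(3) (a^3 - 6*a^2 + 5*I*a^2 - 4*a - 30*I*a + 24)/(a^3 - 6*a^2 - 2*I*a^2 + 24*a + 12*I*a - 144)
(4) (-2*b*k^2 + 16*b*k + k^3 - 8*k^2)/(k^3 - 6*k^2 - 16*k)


(1) = (4*x^3 + 4*x^2 - 29*x + 21)/(4*x^2 + 38*x + 70)
(2) = (j - 7)/(j + 3)
(3) = (a + I)/(a - 6*I)
(4) = (-2*b + k)/(k + 2)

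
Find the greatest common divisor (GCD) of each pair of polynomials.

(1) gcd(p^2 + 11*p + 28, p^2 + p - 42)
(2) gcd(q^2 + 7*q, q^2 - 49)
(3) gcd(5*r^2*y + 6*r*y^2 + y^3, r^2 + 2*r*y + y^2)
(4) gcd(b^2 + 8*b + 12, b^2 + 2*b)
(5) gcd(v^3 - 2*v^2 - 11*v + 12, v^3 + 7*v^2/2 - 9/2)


(1) = gcd((p + 4)*(p + 7), (p - 6)*(p + 7)) = p + 7
(2) = gcd(q*(q + 7), (q - 7)*(q + 7)) = q + 7
(3) = gcd(y*(r + y)*(5*r + y), (r + y)^2) = r + y
(4) = b + 2
(5) = gcd((v - 4)*(v - 1)*(v + 3), (v - 1)*(v + 3/2)*(v + 3)) = v^2 + 2*v - 3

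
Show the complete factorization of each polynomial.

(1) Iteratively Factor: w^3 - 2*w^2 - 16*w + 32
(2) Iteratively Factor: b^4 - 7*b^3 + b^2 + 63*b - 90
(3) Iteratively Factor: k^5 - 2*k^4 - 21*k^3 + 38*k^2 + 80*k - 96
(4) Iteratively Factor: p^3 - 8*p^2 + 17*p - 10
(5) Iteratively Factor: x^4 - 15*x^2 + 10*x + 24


(1) = (w - 4)*(w^2 + 2*w - 8) = (w - 4)*(w + 4)*(w - 2)
(2) = (b - 3)*(b^3 - 4*b^2 - 11*b + 30) = (b - 3)*(b + 3)*(b^2 - 7*b + 10) = (b - 3)*(b - 2)*(b + 3)*(b - 5)
(3) = (k - 3)*(k^4 + k^3 - 18*k^2 - 16*k + 32) = (k - 3)*(k + 4)*(k^3 - 3*k^2 - 6*k + 8) = (k - 3)*(k + 2)*(k + 4)*(k^2 - 5*k + 4) = (k - 3)*(k - 1)*(k + 2)*(k + 4)*(k - 4)
(4) = (p - 2)*(p^2 - 6*p + 5) = (p - 5)*(p - 2)*(p - 1)
(5) = (x + 4)*(x^3 - 4*x^2 + x + 6) = (x - 3)*(x + 4)*(x^2 - x - 2) = (x - 3)*(x - 2)*(x + 4)*(x + 1)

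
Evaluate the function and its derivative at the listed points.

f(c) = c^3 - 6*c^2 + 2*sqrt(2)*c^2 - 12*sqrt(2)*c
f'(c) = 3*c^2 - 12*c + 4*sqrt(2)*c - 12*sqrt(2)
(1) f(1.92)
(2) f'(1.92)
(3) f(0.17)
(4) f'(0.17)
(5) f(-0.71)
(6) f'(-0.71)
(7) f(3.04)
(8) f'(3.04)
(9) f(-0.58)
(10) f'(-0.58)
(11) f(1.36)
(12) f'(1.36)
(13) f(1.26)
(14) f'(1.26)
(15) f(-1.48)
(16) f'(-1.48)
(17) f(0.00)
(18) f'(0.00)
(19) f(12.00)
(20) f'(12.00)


(1) = -37.20
(2) = -18.09
(3) = -2.97
(4) = -17.96
(5) = 10.09
(6) = -10.95
(7) = -52.81
(8) = -8.53
(9) = 8.58
(10) = -12.28
(11) = -26.43
(12) = -20.05
(13) = -24.42
(14) = -20.20
(15) = 14.93
(16) = -1.01
(17) = 0.00
(18) = -16.97
(19) = 1067.65
(20) = 338.91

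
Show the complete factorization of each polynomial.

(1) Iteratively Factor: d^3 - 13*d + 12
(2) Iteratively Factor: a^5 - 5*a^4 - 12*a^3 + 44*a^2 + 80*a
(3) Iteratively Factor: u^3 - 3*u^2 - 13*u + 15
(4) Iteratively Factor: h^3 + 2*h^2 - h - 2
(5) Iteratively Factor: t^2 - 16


(1) = (d + 4)*(d^2 - 4*d + 3) = (d - 1)*(d + 4)*(d - 3)
(2) = (a + 2)*(a^4 - 7*a^3 + 2*a^2 + 40*a) = (a - 5)*(a + 2)*(a^3 - 2*a^2 - 8*a) = (a - 5)*(a - 4)*(a + 2)*(a^2 + 2*a) = (a - 5)*(a - 4)*(a + 2)^2*(a)
(3) = (u + 3)*(u^2 - 6*u + 5) = (u - 5)*(u + 3)*(u - 1)
(4) = (h + 1)*(h^2 + h - 2) = (h - 1)*(h + 1)*(h + 2)
(5) = (t - 4)*(t + 4)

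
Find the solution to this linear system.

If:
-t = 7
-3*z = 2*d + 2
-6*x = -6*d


Then:
d = -3*z/2 - 1
t = -7
x = -3*z/2 - 1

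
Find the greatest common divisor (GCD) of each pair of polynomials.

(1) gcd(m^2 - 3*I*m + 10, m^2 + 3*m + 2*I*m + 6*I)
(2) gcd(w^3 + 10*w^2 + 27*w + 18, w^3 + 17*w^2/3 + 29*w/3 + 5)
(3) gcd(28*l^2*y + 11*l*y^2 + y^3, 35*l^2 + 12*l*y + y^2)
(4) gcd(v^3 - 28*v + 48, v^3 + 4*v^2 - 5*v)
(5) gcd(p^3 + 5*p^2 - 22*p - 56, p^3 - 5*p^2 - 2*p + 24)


(1) = m + 2*I
(2) = w^2 + 4*w + 3
(3) = 7*l + y
(4) = gcd((v - 4)*(v - 2)*(v + 6), v*(v - 1)*(v + 5)) = 1
(5) = p^2 - 2*p - 8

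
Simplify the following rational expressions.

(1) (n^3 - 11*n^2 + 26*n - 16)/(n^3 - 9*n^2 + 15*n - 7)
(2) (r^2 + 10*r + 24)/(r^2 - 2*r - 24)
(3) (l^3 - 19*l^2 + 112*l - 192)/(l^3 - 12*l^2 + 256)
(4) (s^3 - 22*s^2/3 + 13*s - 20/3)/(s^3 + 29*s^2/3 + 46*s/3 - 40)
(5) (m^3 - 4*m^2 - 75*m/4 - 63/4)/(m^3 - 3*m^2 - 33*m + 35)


(1) = (n^2 - 10*n + 16)/(n^2 - 8*n + 7)
(2) = (r + 6)/(r - 6)
(3) = (l - 3)/(l + 4)
(4) = (s^2 - 6*s + 5)/(s^2 + 11*s + 30)
(5) = (4*m^2 + 12*m + 9)/(4*m^2 + 16*m - 20)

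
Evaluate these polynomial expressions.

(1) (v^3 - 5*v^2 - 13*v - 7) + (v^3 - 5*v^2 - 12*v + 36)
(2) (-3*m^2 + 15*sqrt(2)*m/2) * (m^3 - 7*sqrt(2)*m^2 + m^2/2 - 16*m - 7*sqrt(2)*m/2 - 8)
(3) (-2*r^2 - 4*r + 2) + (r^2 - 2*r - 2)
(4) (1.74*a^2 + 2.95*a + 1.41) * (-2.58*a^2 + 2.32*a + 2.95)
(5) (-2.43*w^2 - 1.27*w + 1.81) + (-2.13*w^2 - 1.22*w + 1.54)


(1) = 2*v^3 - 10*v^2 - 25*v + 29
(2) = -3*m^5 - 3*m^4/2 + 57*sqrt(2)*m^4/2 - 57*m^3 + 57*sqrt(2)*m^3/4 - 120*sqrt(2)*m^2 - 57*m^2/2 - 60*sqrt(2)*m
(3) = -r^2 - 6*r
(4) = -4.4892*a^4 - 3.5742*a^3 + 8.3392*a^2 + 11.9737*a + 4.1595
(5) = -4.56*w^2 - 2.49*w + 3.35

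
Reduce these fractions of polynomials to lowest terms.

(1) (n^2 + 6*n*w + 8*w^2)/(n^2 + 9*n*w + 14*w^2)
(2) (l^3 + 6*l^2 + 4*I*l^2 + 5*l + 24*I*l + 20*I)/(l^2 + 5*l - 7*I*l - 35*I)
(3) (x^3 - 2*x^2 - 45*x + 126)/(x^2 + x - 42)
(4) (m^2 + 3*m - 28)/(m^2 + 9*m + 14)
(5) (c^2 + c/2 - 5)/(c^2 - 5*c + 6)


(1) = (n + 4*w)/(n + 7*w)
(2) = (l^2 + l*(1 + 4*I) + 4*I)/(l - 7*I)
(3) = x - 3
(4) = (m - 4)/(m + 2)
(5) = (2*c + 5)/(2*c - 6)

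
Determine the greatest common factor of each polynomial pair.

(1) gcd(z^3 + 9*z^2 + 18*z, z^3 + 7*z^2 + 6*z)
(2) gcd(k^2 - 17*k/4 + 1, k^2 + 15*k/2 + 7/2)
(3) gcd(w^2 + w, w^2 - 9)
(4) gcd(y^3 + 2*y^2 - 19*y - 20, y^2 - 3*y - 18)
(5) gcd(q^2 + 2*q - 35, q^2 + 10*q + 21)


(1) = z^2 + 6*z
(2) = 1
(3) = gcd(w*(w + 1), (w - 3)*(w + 3)) = 1
(4) = gcd((y - 4)*(y + 1)*(y + 5), (y - 6)*(y + 3)) = 1
(5) = q + 7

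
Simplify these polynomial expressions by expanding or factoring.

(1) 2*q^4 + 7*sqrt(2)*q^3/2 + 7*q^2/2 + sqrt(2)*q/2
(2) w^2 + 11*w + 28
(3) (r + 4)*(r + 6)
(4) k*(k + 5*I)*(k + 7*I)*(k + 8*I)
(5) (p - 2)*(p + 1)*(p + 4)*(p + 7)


(1) = q*(q + sqrt(2))*(sqrt(2)*q + 1/2)*(sqrt(2)*q + 1)
(2) = (w + 4)*(w + 7)
(3) = r^2 + 10*r + 24
(4) = k^4 + 20*I*k^3 - 131*k^2 - 280*I*k
(5) = p^4 + 10*p^3 + 15*p^2 - 50*p - 56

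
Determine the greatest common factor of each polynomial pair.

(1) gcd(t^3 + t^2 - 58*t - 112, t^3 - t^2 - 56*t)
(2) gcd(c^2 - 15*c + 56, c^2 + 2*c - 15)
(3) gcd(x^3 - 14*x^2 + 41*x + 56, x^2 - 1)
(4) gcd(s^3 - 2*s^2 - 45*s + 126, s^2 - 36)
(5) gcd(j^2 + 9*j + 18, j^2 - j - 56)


(1) = gcd((t - 8)*(t + 2)*(t + 7), t*(t - 8)*(t + 7)) = t^2 - t - 56
(2) = 1
(3) = gcd((x - 8)*(x - 7)*(x + 1), (x - 1)*(x + 1)) = x + 1
(4) = s - 6
(5) = 1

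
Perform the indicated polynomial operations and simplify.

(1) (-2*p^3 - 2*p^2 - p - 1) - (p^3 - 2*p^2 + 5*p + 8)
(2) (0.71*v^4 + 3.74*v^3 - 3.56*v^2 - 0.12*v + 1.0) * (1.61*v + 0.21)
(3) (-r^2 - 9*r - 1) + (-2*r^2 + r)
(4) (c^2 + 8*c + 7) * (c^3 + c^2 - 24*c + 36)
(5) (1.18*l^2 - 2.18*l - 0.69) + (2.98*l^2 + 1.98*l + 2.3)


(1) = -3*p^3 - 6*p - 9
(2) = 1.1431*v^5 + 6.1705*v^4 - 4.9462*v^3 - 0.9408*v^2 + 1.5848*v + 0.21
(3) = -3*r^2 - 8*r - 1
(4) = c^5 + 9*c^4 - 9*c^3 - 149*c^2 + 120*c + 252
(5) = 4.16*l^2 - 0.2*l + 1.61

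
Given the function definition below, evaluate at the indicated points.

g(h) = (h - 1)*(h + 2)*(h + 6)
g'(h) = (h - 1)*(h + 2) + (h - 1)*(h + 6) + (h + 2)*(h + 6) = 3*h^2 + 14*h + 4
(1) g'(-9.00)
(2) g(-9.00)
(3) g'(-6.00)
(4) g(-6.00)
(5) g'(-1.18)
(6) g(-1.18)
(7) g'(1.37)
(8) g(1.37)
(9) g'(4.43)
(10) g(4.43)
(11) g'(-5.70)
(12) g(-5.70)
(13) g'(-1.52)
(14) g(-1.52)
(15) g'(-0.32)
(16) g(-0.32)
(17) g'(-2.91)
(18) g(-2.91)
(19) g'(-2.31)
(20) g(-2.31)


(1) = 121.00
(2) = -210.00
(3) = 28.00
(4) = 0.00
(5) = -8.34
(6) = -8.62
(7) = 28.81
(8) = 9.19
(9) = 124.89
(10) = 230.03
(11) = 21.67
(12) = 7.44
(13) = -10.35
(14) = -5.42
(15) = -0.17
(16) = -12.60
(17) = -11.34
(18) = 10.99
(19) = -12.33
(20) = 3.79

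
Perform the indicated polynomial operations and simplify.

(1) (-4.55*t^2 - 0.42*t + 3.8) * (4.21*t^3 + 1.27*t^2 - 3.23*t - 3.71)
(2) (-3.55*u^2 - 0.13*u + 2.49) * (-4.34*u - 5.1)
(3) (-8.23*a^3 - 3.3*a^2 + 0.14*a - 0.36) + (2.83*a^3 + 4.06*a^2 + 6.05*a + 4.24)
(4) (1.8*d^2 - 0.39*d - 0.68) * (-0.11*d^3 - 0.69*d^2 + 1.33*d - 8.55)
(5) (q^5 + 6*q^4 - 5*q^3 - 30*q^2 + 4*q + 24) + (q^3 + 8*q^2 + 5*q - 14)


(1) = -19.1555*t^5 - 7.5467*t^4 + 30.1611*t^3 + 23.0631*t^2 - 10.7158*t - 14.098
(2) = 15.407*u^3 + 18.6692*u^2 - 10.1436*u - 12.699
(3) = -5.4*a^3 + 0.76*a^2 + 6.19*a + 3.88
(4) = -0.198*d^5 - 1.1991*d^4 + 2.7379*d^3 - 15.4395*d^2 + 2.4301*d + 5.814
(5) = q^5 + 6*q^4 - 4*q^3 - 22*q^2 + 9*q + 10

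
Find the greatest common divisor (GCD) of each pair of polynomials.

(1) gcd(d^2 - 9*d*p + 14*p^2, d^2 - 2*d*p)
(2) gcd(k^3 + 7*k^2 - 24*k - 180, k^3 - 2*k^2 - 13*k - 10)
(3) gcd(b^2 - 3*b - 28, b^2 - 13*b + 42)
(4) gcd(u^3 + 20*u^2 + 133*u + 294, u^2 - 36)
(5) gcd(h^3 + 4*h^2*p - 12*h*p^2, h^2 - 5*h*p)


(1) = -d + 2*p
(2) = gcd((k - 5)*(k + 6)^2, (k - 5)*(k + 1)*(k + 2)) = k - 5
(3) = b - 7
(4) = gcd((u + 6)*(u + 7)^2, (u - 6)*(u + 6)) = u + 6
(5) = gcd(h*(h - 2*p)*(h + 6*p), h*(h - 5*p)) = h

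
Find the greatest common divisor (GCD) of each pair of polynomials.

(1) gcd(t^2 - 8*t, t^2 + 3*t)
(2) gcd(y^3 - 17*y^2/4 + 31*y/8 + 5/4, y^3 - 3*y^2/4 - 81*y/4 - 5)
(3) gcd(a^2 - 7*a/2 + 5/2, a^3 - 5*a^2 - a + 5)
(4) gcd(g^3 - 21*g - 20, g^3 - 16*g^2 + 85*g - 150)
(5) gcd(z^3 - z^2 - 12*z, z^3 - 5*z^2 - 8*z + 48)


(1) = gcd(t*(t - 8), t*(t + 3)) = t
(2) = y + 1/4
(3) = a - 1
(4) = gcd((g - 5)*(g + 1)*(g + 4), (g - 6)*(g - 5)^2) = g - 5
(5) = z^2 - z - 12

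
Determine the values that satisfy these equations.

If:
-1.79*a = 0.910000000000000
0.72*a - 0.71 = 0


Then:
No Solution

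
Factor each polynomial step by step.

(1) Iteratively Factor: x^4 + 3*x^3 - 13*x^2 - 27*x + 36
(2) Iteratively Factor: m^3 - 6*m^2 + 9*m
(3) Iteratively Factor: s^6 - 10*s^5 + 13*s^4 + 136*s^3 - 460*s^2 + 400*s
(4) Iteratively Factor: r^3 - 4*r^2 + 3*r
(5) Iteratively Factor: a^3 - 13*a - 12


(1) = (x + 4)*(x^3 - x^2 - 9*x + 9) = (x - 3)*(x + 4)*(x^2 + 2*x - 3) = (x - 3)*(x + 3)*(x + 4)*(x - 1)
(2) = (m - 3)*(m^2 - 3*m) = (m - 3)^2*(m)
(3) = (s - 5)*(s^5 - 5*s^4 - 12*s^3 + 76*s^2 - 80*s) = (s - 5)*(s + 4)*(s^4 - 9*s^3 + 24*s^2 - 20*s) = (s - 5)*(s - 2)*(s + 4)*(s^3 - 7*s^2 + 10*s) = (s - 5)^2*(s - 2)*(s + 4)*(s^2 - 2*s) = (s - 5)^2*(s - 2)^2*(s + 4)*(s)
(4) = (r)*(r^2 - 4*r + 3) = r*(r - 1)*(r - 3)
(5) = (a + 3)*(a^2 - 3*a - 4) = (a + 1)*(a + 3)*(a - 4)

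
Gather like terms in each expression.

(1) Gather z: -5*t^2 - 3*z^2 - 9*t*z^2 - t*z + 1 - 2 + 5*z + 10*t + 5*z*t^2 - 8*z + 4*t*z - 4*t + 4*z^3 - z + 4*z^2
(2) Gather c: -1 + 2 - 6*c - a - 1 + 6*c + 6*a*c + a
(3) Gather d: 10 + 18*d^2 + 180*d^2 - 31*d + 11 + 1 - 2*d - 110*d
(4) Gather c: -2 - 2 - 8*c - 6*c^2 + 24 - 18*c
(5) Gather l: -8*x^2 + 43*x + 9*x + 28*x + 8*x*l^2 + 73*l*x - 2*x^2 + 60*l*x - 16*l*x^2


(1) = -5*t^2 + 6*t + 4*z^3 + z^2*(1 - 9*t) + z*(5*t^2 + 3*t - 4) - 1
(2) = 6*a*c
(3) = 198*d^2 - 143*d + 22
(4) = -6*c^2 - 26*c + 20
(5) = 8*l^2*x + l*(-16*x^2 + 133*x) - 10*x^2 + 80*x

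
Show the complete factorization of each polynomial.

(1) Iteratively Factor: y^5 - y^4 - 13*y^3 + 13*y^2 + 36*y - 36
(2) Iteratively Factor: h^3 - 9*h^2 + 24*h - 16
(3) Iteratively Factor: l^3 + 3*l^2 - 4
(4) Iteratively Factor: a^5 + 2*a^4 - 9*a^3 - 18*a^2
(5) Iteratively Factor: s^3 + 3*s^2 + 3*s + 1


(1) = (y - 1)*(y^4 - 13*y^2 + 36) = (y - 1)*(y + 3)*(y^3 - 3*y^2 - 4*y + 12) = (y - 3)*(y - 1)*(y + 3)*(y^2 - 4) = (y - 3)*(y - 2)*(y - 1)*(y + 3)*(y + 2)
(2) = (h - 1)*(h^2 - 8*h + 16) = (h - 4)*(h - 1)*(h - 4)
(3) = (l + 2)*(l^2 + l - 2) = (l + 2)^2*(l - 1)
(4) = (a + 3)*(a^4 - a^3 - 6*a^2) = a*(a + 3)*(a^3 - a^2 - 6*a) = a^2*(a + 3)*(a^2 - a - 6) = a^2*(a + 2)*(a + 3)*(a - 3)
(5) = (s + 1)*(s^2 + 2*s + 1) = (s + 1)^2*(s + 1)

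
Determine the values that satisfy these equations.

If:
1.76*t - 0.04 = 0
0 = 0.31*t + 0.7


Then:
No Solution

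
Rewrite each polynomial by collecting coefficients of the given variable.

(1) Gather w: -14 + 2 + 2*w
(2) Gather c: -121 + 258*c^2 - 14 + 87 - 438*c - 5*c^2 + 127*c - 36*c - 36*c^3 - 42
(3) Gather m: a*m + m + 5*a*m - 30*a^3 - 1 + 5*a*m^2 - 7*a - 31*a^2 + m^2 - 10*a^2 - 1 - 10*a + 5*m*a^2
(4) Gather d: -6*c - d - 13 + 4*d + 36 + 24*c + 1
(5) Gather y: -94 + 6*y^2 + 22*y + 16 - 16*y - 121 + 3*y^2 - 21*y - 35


(1) = 2*w - 12
(2) = -36*c^3 + 253*c^2 - 347*c - 90
(3) = -30*a^3 - 41*a^2 - 17*a + m^2*(5*a + 1) + m*(5*a^2 + 6*a + 1) - 2
(4) = 18*c + 3*d + 24
(5) = 9*y^2 - 15*y - 234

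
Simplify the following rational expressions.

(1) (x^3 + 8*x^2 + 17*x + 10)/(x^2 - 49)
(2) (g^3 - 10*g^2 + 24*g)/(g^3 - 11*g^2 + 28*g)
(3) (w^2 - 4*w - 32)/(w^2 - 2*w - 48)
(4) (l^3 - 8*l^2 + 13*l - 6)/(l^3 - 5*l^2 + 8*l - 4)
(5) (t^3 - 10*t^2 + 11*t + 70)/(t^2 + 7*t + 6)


(1) = (x^3 + 8*x^2 + 17*x + 10)/(x^2 - 49)
(2) = (g - 6)/(g - 7)
(3) = (w + 4)/(w + 6)
(4) = (l^2 - 7*l + 6)/(l^2 - 4*l + 4)
(5) = (t^3 - 10*t^2 + 11*t + 70)/(t^2 + 7*t + 6)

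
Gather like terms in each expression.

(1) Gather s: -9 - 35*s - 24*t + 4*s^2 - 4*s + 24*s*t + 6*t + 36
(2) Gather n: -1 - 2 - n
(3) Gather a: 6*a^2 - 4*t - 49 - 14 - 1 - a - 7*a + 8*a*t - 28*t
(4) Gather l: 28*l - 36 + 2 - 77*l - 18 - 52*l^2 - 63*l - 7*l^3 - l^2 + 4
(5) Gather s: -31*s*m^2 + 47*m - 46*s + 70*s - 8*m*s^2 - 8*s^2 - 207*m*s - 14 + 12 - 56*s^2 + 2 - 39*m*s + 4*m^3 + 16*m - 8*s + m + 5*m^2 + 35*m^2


(1) = 4*s^2 + s*(24*t - 39) - 18*t + 27
(2) = -n - 3
(3) = 6*a^2 + a*(8*t - 8) - 32*t - 64
(4) = -7*l^3 - 53*l^2 - 112*l - 48
(5) = 4*m^3 + 40*m^2 + 64*m + s^2*(-8*m - 64) + s*(-31*m^2 - 246*m + 16)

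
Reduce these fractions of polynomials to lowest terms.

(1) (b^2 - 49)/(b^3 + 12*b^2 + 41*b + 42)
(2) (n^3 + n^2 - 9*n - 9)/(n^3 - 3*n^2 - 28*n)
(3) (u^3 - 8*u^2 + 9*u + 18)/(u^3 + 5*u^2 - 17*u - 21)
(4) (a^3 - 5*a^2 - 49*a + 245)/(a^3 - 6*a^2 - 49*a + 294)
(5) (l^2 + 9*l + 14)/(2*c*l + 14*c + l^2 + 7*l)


(1) = (b - 7)/(b^2 + 5*b + 6)
(2) = (n^3 + n^2 - 9*n - 9)/(n^3 - 3*n^2 - 28*n)
(3) = (u - 6)/(u + 7)
(4) = (a - 5)/(a - 6)
(5) = (l + 2)/(2*c + l)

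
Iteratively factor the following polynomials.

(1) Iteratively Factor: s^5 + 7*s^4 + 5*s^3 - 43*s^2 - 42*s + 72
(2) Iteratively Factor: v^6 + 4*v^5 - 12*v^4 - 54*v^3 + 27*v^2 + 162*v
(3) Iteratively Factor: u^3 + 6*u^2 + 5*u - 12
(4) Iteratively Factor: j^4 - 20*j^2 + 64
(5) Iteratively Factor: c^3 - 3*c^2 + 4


(1) = (s + 3)*(s^4 + 4*s^3 - 7*s^2 - 22*s + 24) = (s - 2)*(s + 3)*(s^3 + 6*s^2 + 5*s - 12) = (s - 2)*(s + 3)^2*(s^2 + 3*s - 4) = (s - 2)*(s + 3)^2*(s + 4)*(s - 1)
(2) = (v - 2)*(v^5 + 6*v^4 - 54*v^2 - 81*v) = (v - 2)*(v + 3)*(v^4 + 3*v^3 - 9*v^2 - 27*v) = (v - 2)*(v + 3)^2*(v^3 - 9*v) = (v - 3)*(v - 2)*(v + 3)^2*(v^2 + 3*v) = v*(v - 3)*(v - 2)*(v + 3)^2*(v + 3)
(3) = (u + 4)*(u^2 + 2*u - 3) = (u - 1)*(u + 4)*(u + 3)
(4) = (j + 2)*(j^3 - 2*j^2 - 16*j + 32) = (j - 4)*(j + 2)*(j^2 + 2*j - 8) = (j - 4)*(j + 2)*(j + 4)*(j - 2)
(5) = (c + 1)*(c^2 - 4*c + 4) = (c - 2)*(c + 1)*(c - 2)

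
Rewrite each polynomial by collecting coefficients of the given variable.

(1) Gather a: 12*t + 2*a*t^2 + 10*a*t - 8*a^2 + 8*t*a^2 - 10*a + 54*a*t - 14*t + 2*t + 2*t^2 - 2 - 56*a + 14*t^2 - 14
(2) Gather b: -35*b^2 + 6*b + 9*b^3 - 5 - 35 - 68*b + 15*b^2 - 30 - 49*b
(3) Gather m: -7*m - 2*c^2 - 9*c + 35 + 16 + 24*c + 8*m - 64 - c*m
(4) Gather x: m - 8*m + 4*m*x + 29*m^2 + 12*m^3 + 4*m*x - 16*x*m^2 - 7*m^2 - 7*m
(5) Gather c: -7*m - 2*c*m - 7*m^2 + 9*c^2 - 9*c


(1) = a^2*(8*t - 8) + a*(2*t^2 + 64*t - 66) + 16*t^2 - 16
(2) = 9*b^3 - 20*b^2 - 111*b - 70
(3) = -2*c^2 + 15*c + m*(1 - c) - 13
(4) = 12*m^3 + 22*m^2 - 14*m + x*(-16*m^2 + 8*m)
(5) = 9*c^2 + c*(-2*m - 9) - 7*m^2 - 7*m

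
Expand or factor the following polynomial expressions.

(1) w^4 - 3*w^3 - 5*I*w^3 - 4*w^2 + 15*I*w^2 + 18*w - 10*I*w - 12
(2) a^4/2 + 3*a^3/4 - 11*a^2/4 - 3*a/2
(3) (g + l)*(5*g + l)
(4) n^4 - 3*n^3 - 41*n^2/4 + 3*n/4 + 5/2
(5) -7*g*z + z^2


(1) = (w - 2)*(w - 1)*(w - 3*I)*(w - 2*I)
(2) = a*(a/2 + 1/4)*(a - 2)*(a + 3)
(3) = 5*g^2 + 6*g*l + l^2
(4) = (n - 5)*(n - 1/2)*(n + 1/2)*(n + 2)
(5) = z*(-7*g + z)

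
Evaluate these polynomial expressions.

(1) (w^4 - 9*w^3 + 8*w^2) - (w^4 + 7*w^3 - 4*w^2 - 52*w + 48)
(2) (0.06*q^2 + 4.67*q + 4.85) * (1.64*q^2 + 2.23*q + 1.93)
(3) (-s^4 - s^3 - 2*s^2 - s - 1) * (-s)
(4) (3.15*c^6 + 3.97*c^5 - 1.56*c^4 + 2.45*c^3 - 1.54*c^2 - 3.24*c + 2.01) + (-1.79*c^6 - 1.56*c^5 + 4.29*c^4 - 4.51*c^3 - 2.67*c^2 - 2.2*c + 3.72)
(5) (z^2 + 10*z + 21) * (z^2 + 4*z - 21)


(1) = -16*w^3 + 12*w^2 + 52*w - 48
(2) = 0.0984*q^4 + 7.7926*q^3 + 18.4839*q^2 + 19.8286*q + 9.3605
(3) = s^5 + s^4 + 2*s^3 + s^2 + s
(4) = 1.36*c^6 + 2.41*c^5 + 2.73*c^4 - 2.06*c^3 - 4.21*c^2 - 5.44*c + 5.73
(5) = z^4 + 14*z^3 + 40*z^2 - 126*z - 441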